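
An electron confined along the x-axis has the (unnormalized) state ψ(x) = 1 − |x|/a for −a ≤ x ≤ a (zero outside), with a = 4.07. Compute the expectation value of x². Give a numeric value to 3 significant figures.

1.66

⟨x²⟩ = ∫ x²·|ψ|² dx / ∫|ψ|² dx (integrals over the domain).
ψ is even, so ∫ over [−a, a] = 2∫₀ᵃ with ψ = 1 − x/a there: ∫₀ᵃ (1 − x/a)² dx = a/3, ∫₀ᵃ x²(1 − x/a)² dx = a³/30, ∫₀ᵃ x⁴(1 − x/a)² dx = a⁵/105.
State is unnormalized: ∫|ψ|² dx = 2.7133, and ∫ψ*·x²·ψ dx = 4.4946, so ⟨x²⟩ = 4.4946 / 2.7133.
⟨x²⟩ = 1.6565.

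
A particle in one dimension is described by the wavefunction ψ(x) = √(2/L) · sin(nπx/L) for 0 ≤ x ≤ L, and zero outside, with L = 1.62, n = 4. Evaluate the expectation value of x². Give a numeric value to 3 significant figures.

⟨x²⟩ = ∫ x²·|ψ|² dx (integrals over the domain).
With sin²θ = (1 − cos2θ)/2 on 0 ≤ x ≤ L: ∫sin²(nπx/L) dx = L/2, ∫x·sin²(nπx/L) dx = L²/4, ∫x²·sin²(nπx/L) dx = L³·(1/6 − 1/(4n²π²)); higher powers xᵏ the same way, integrating xᵏ·cos(2nπx/L) by parts.
⟨x²⟩ = 0.86649.

0.866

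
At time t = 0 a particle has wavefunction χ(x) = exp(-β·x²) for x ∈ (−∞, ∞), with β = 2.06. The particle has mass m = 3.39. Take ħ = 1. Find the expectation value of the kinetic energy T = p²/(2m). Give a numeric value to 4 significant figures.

0.3038

T = −(ħ²/2m) d²/dx², so ⟨T⟩ = −(ħ²/2m) ∫ χ*·χ'' dx / ∫|χ|² dx; with m = 3.39.
Gaussian moments: ∫x^(2j)·e^(−2βx²) dx = (2j−1)!!/(4β)^j · √(π/(2β)), odd powers integrate to 0; here √(π/(2β)) = 0.87323. Derivatives: d/dx e^(−βx²) = −2βx·e^(−βx²), d²/dx² e^(−βx²) = (4β²x² − 2β)·e^(−βx²).
State is unnormalized: ∫|χ|² dx = 0.87323, and ∫χ*·(−ħ²/2m · χ'') dx = 0.26532, so ⟨T⟩ = 0.26532 / 0.87323.
⟨T⟩ = 0.30383.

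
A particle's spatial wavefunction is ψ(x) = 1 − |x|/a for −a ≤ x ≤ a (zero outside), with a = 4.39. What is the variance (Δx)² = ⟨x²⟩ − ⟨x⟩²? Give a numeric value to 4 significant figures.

1.927

Compute ⟨x⟩ and ⟨x²⟩ separately, then (Δx)² = ⟨x²⟩ − ⟨x⟩².
ψ is even, so ∫ over [−a, a] = 2∫₀ᵃ with ψ = 1 − x/a there: ∫₀ᵃ (1 − x/a)² dx = a/3, ∫₀ᵃ x²(1 − x/a)² dx = a³/30, ∫₀ᵃ x⁴(1 − x/a)² dx = a⁵/105.
Normalization: ∫|ψ|² dx = 2.9267.
⟨x⟩ = 0.0000 and ⟨x²⟩ = 1.9272.
(Δx)² = 1.9272 − (0.0000)² = 1.9272.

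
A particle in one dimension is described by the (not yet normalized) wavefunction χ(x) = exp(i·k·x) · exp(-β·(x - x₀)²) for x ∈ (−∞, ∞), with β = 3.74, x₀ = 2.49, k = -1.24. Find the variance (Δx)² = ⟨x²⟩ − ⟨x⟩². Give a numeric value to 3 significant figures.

Compute ⟨x⟩ and ⟨x²⟩ separately, then (Δx)² = ⟨x²⟩ − ⟨x⟩².
Gaussian moments (u = x − x₀): ∫u^(2j)·e^(−2βu²) du = (2j−1)!!/(4β)^j · √(π/(2β)), odd powers integrate to 0; here √(π/(2β)) = 0.64807.
Normalization: ∫|χ|² dx = 0.64807.
⟨x⟩ = 2.4900 and ⟨x²⟩ = 6.2669.
(Δx)² = 6.2669 − (2.4900)² = 0.066845.

0.0668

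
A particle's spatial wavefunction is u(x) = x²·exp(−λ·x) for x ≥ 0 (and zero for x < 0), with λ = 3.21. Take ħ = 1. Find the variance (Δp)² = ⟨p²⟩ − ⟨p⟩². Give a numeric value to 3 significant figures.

3.43

Compute ⟨p⟩ and ⟨p²⟩ separately; (Δp)² = ⟨p²⟩ − ⟨p⟩².
Differentiate x²·exp(−λ·x) with the product rule; every integrand then reduces to terms xʲ·e^(−2λx) on [0, ∞), with ∫₀^∞ xʲ·e^(−2λx) dx = j!/(2λ)^(j+1).
Normalization: ∫|u|² dx = 0.0022006.
⟨p⟩ = 0.0000 and ⟨p²⟩ = 3.4347.
(Δp)² = 3.4347 − (0.0000)² = 3.4347.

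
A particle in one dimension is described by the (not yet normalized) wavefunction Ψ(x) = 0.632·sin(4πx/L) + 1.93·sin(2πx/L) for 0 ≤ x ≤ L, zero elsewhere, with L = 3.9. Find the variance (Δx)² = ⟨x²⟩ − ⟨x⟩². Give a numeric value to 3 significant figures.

1.49

Compute ⟨x⟩ and ⟨x²⟩ separately, then (Δx)² = ⟨x²⟩ − ⟨x⟩².
On 0 ≤ x ≤ L (j ≠ l): ∫sin²(jπx/L) dx = L/2, ∫sin(jπx/L)·sin(lπx/L) dx = 0; diagonal moments ∫x·sin²(jπx/L) dx = L²/4, ∫x²·sin²(jπx/L) dx = L³·(1/6 − 1/(4j²π²)); cross terms ∫x·sin(jπx/L)·sin(lπx/L) dx = 0 for j + l even and −4jlL²/(π²(j² − l²)²) for j + l odd, ∫x²·sin(jπx/L)·sin(lπx/L) dx = (−1)^(j+l)·4jlL³/(π²(j² − l²)²); higher powers the same way via product-to-sum and parts.
Normalization: ∫|Ψ|² dx = 8.0424.
⟨x⟩ = 1.9500 and ⟨x²⟩ = 5.2965.
(Δx)² = 5.2965 − (1.9500)² = 1.4940.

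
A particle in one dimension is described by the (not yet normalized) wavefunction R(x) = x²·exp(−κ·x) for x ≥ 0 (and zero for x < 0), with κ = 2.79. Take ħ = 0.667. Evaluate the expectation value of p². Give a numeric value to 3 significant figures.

p² R = −ħ² d²R/dx²; ⟨p²⟩ = −ħ² ∫ R*·R'' dx / ∫|R|² dx.
Differentiate x²·exp(−κ·x) with the product rule; every integrand then reduces to terms xʲ·e^(−2κx) on [0, ∞), with ∫₀^∞ xʲ·e^(−2κx) dx = j!/(2κ)^(j+1).
State is unnormalized: ∫|R|² dx = 0.0044365, and ∫R*·(−ħ² R'') dx = 0.0051213, so ⟨p²⟩ = 0.0051213 / 0.0044365.
⟨p²⟩ = 1.1544.

1.15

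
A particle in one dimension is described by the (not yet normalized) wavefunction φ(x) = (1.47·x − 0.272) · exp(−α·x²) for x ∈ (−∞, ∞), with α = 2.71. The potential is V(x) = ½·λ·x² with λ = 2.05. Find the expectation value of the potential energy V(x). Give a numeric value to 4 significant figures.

0.2325

⟨V⟩ = ∫ V(x)·|φ|² dx / ∫|φ|² dx.
Expand each integrand as polynomial × e^(−2αx²) and use ∫x^(2j)·e^(−2αx²) dx = (2j−1)!!/(4α)^j · √(π/(2α)), odd powers → 0; here √(π/(2α)) = 0.76133.
State is unnormalized: ∫|φ|² dx = 0.20809, and ∫φ*·V(x)·φ dx = 0.048378, so ⟨V⟩ = 0.048378 / 0.20809.
⟨V⟩ = 0.23248.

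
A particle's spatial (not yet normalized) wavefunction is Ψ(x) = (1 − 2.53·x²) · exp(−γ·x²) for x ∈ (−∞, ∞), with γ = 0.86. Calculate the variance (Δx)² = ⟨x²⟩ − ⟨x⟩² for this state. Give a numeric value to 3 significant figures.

1.19

Compute ⟨x⟩ and ⟨x²⟩ separately, then (Δx)² = ⟨x²⟩ − ⟨x⟩².
Expand each integrand as polynomial × e^(−2γx²) and use ∫x^(2j)·e^(−2γx²) dx = (2j−1)!!/(4γ)^j · √(π/(2γ)), odd powers → 0; here √(π/(2γ)) = 1.3515.
Normalization: ∫|Ψ|² dx = 1.5566.
⟨x⟩ = 0.0000 and ⟨x²⟩ = 1.1864.
(Δx)² = 1.1864 − (0.0000)² = 1.1864.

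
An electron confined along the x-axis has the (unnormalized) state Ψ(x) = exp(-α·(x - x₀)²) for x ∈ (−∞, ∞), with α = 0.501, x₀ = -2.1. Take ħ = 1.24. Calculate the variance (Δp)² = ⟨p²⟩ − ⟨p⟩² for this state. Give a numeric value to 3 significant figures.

Compute ⟨p⟩ and ⟨p²⟩ separately; (Δp)² = ⟨p²⟩ − ⟨p⟩².
Gaussian moments (u = x − x₀): ∫u^(2j)·e^(−2αu²) du = (2j−1)!!/(4α)^j · √(π/(2α)), odd powers integrate to 0; here √(π/(2α)) = 1.7707. Derivatives: d/dx e^(−αu²) = −2αu·e^(−αu²), d²/dx² e^(−αu²) = (4α²u² − 2α)·e^(−αu²).
Normalization: ∫|Ψ|² dx = 1.7707.
⟨p⟩ = 0.0000 and ⟨p²⟩ = 0.77034.
(Δp)² = 0.77034 − (0.0000)² = 0.77034.

0.770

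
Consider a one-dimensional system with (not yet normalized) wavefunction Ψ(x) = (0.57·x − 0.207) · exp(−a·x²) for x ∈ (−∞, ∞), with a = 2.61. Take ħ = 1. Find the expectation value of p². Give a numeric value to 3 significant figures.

4.81

p² Ψ = −ħ² d²Ψ/dx²; ⟨p²⟩ = −ħ² ∫ Ψ*·Ψ'' dx / ∫|Ψ|² dx.
Expand each integrand as polynomial × e^(−2ax²) and use ∫x^(2j)·e^(−2ax²) dx = (2j−1)!!/(4a)^j · √(π/(2a)), odd powers → 0; here √(π/(2a)) = 0.77578. Differentiate with the product rule, d/dx e^(−ax²) = −2ax·e^(−ax²).
State is unnormalized: ∫|Ψ|² dx = 0.057384, and ∫Ψ*·(−ħ² Ψ'') dx = 0.27580, so ⟨p²⟩ = 0.27580 / 0.057384.
⟨p²⟩ = 4.8062.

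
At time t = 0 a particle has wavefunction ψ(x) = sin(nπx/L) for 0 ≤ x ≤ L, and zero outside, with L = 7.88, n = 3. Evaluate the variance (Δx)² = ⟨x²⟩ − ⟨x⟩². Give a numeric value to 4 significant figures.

Compute ⟨x⟩ and ⟨x²⟩ separately, then (Δx)² = ⟨x²⟩ − ⟨x⟩².
With sin²θ = (1 − cos2θ)/2 on 0 ≤ x ≤ L: ∫sin²(nπx/L) dx = L/2, ∫x·sin²(nπx/L) dx = L²/4, ∫x²·sin²(nπx/L) dx = L³·(1/6 − 1/(4n²π²)); higher powers xᵏ the same way, integrating xᵏ·cos(2nπx/L) by parts.
Normalization: ∫|ψ|² dx = 3.9400.
⟨x⟩ = 3.9400 and ⟨x²⟩ = 20.349.
(Δx)² = 20.349 − (3.9400)² = 4.8250.

4.825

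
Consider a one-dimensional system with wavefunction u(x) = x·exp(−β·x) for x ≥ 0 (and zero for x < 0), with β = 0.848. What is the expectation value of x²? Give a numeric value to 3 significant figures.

⟨x²⟩ = ∫ x²·|u|² dx / ∫|u|² dx (integrals over the domain).
Every integrand reduces to terms xʲ·e^(−2βx) on [0, ∞); use ∫₀^∞ xʲ·e^(−2βx) dx = j!/(2β)^(j+1).
State is unnormalized: ∫|u|² dx = 0.40997, and ∫u*·x²·u dx = 1.7103, so ⟨x²⟩ = 1.7103 / 0.40997.
⟨x²⟩ = 4.1719.

4.17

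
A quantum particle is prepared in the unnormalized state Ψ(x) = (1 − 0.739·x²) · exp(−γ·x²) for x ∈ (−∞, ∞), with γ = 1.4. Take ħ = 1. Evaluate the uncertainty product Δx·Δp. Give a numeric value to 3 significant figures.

0.512

Δx = √(⟨x²⟩−⟨x⟩²), Δp = √(⟨p²⟩−⟨p⟩²).
Expand each integrand as polynomial × e^(−2γx²) and use ∫x^(2j)·e^(−2γx²) dx = (2j−1)!!/(4γ)^j · √(π/(2γ)), odd powers → 0; here √(π/(2γ)) = 1.0592. Differentiate with the product rule, d/dx e^(−γx²) = −2γx·e^(−γx²).
Normalization: ∫|Ψ|² dx = 0.83502.
⟨x⟩ = 0.0000, ⟨x²⟩ = 0.10634 ⇒ Δx = 0.32609.
⟨p⟩ = 0.0000, ⟨p²⟩ = 2.4612 ⇒ Δp = 1.5688.
Δx·Δp = 0.51158.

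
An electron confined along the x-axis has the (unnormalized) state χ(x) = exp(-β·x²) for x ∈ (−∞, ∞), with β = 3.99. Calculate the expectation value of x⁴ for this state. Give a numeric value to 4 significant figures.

⟨x⁴⟩ = ∫ x⁴·|χ|² dx / ∫|χ|² dx (integrals over the domain).
Gaussian moments: ∫x^(2j)·e^(−2βx²) dx = (2j−1)!!/(4β)^j · √(π/(2β)), odd powers integrate to 0; here √(π/(2β)) = 0.62744.
State is unnormalized: ∫|χ|² dx = 0.62744, and ∫χ*·x⁴·χ dx = 0.0073897, so ⟨x⁴⟩ = 0.0073897 / 0.62744.
⟨x⁴⟩ = 0.011778.

0.01178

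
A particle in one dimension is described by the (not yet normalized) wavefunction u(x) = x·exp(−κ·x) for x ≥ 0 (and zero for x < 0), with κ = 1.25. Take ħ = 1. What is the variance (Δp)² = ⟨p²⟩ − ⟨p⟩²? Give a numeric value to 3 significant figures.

1.56

Compute ⟨p⟩ and ⟨p²⟩ separately; (Δp)² = ⟨p²⟩ − ⟨p⟩².
Differentiate x·exp(−κ·x) with the product rule; every integrand then reduces to terms xʲ·e^(−2κx) on [0, ∞), with ∫₀^∞ xʲ·e^(−2κx) dx = j!/(2κ)^(j+1).
Normalization: ∫|u|² dx = 0.12800.
⟨p⟩ = 0.0000 and ⟨p²⟩ = 1.5625.
(Δp)² = 1.5625 − (0.0000)² = 1.5625.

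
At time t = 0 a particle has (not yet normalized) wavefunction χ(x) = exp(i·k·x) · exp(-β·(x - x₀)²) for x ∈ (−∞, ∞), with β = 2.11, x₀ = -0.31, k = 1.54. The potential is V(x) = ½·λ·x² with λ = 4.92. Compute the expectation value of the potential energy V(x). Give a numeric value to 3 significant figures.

⟨V⟩ = ∫ V(x)·|χ|² dx / ∫|χ|² dx.
Gaussian moments (u = x − x₀): ∫u^(2j)·e^(−2βu²) du = (2j−1)!!/(4β)^j · √(π/(2β)), odd powers integrate to 0; here √(π/(2β)) = 0.86282.
State is unnormalized: ∫|χ|² dx = 0.86282, and ∫χ*·V(x)·χ dx = 0.45546, so ⟨V⟩ = 0.45546 / 0.86282.
⟨V⟩ = 0.52788.

0.528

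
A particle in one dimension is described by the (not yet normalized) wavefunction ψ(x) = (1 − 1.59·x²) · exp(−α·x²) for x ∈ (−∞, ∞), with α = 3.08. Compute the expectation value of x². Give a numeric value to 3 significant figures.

0.0487

⟨x²⟩ = ∫ x²·|ψ|² dx / ∫|ψ|² dx (integrals over the domain).
Expand each integrand as polynomial × e^(−2αx²) and use ∫x^(2j)·e^(−2αx²) dx = (2j−1)!!/(4α)^j · √(π/(2α)), odd powers → 0; here √(π/(2α)) = 0.71414.
State is unnormalized: ∫|ψ|² dx = 0.56549, and ∫ψ*·x²·ψ dx = 0.027562, so ⟨x²⟩ = 0.027562 / 0.56549.
⟨x²⟩ = 0.048740.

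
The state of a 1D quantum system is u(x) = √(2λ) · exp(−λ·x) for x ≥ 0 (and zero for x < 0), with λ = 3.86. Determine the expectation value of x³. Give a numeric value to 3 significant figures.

0.0130

⟨x³⟩ = ∫ x³·|u|² dx (integrals over the domain).
Every integrand reduces to terms xʲ·e^(−2λx) on [0, ∞); use ∫₀^∞ xʲ·e^(−2λx) dx = j!/(2λ)^(j+1).
⟨x³⟩ = 0.013041.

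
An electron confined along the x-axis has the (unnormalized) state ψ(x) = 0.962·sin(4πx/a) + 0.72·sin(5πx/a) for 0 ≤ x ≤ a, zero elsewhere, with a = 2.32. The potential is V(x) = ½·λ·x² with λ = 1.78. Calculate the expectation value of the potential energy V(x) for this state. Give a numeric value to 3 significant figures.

⟨V⟩ = ∫ V(x)·|ψ|² dx / ∫|ψ|² dx.
On 0 ≤ x ≤ a (j ≠ l): ∫sin²(jπx/a) dx = a/2, ∫sin(jπx/a)·sin(lπx/a) dx = 0; diagonal moments ∫x·sin²(jπx/a) dx = a²/4, ∫x²·sin²(jπx/a) dx = a³·(1/6 − 1/(4j²π²)); cross terms ∫x·sin(jπx/a)·sin(lπx/a) dx = 0 for j + l even and −4jla²/(π²(j² − l²)²) for j + l odd, ∫x²·sin(jπx/a)·sin(lπx/a) dx = (−1)^(j+l)·4jla³/(π²(j² − l²)²); higher powers the same way via product-to-sum and parts.
State is unnormalized: ∫|ψ|² dx = 1.6749, and ∫ψ*·V(x)·ψ dx = 1.1116, so ⟨V⟩ = 1.1116 / 1.6749.
⟨V⟩ = 0.66372.

0.664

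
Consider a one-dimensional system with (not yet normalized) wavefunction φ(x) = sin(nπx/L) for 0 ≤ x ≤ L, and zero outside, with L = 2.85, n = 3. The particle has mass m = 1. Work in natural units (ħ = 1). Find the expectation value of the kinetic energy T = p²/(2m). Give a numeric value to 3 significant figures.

5.47

T = −(ħ²/2m) d²/dx², so ⟨T⟩ = −(ħ²/2m) ∫ φ*·φ'' dx / ∫|φ|² dx; with m = 1.
d/dx sin(nπx/L) = (nπ/L)·cos(nπx/L) and d²/dx² sin(nπx/L) = −(nπ/L)²·sin(nπx/L); on 0 ≤ x ≤ L, ∫sin²(nπx/L) dx = L/2 and ∫sin(nπx/L)·cos(nπx/L) dx = 0.
State is unnormalized: ∫|φ|² dx = 1.4250, and ∫φ*·(−ħ²/2m · φ'') dx = 7.7918, so ⟨T⟩ = 7.7918 / 1.4250.
⟨T⟩ = 5.4679.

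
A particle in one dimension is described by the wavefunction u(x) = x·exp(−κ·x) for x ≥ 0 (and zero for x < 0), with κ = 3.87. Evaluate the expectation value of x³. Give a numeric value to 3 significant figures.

0.129

⟨x³⟩ = ∫ x³·|u|² dx / ∫|u|² dx (integrals over the domain).
Every integrand reduces to terms xʲ·e^(−2κx) on [0, ∞); use ∫₀^∞ xʲ·e^(−2κx) dx = j!/(2κ)^(j+1).
State is unnormalized: ∫|u|² dx = 0.0043133, and ∫u*·x³·u dx = 0.00055813, so ⟨x³⟩ = 0.00055813 / 0.0043133.
⟨x³⟩ = 0.12940.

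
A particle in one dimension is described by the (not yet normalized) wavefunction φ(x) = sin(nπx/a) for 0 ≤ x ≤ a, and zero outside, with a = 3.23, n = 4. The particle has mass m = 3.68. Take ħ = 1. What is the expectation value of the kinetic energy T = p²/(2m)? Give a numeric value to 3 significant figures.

2.06

T = −(ħ²/2m) d²/dx², so ⟨T⟩ = −(ħ²/2m) ∫ φ*·φ'' dx / ∫|φ|² dx; with m = 3.68.
d/dx sin(nπx/a) = (nπ/a)·cos(nπx/a) and d²/dx² sin(nπx/a) = −(nπ/a)²·sin(nπx/a); on 0 ≤ x ≤ a, ∫sin²(nπx/a) dx = a/2 and ∫sin(nπx/a)·cos(nπx/a) dx = 0.
State is unnormalized: ∫|φ|² dx = 1.6150, and ∫φ*·(−ħ²/2m · φ'') dx = 3.3213, so ⟨T⟩ = 3.3213 / 1.6150.
⟨T⟩ = 2.0565.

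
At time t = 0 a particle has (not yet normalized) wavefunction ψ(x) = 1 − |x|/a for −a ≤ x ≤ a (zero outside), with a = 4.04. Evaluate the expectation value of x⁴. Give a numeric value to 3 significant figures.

⟨x⁴⟩ = ∫ x⁴·|ψ|² dx / ∫|ψ|² dx (integrals over the domain).
ψ is even, so ∫ over [−a, a] = 2∫₀ᵃ with ψ = 1 − x/a there: ∫₀ᵃ (1 − x/a)² dx = a/3, ∫₀ᵃ x²(1 − x/a)² dx = a³/30, ∫₀ᵃ x⁴(1 − x/a)² dx = a⁵/105.
State is unnormalized: ∫|ψ|² dx = 2.6933, and ∫ψ*·x⁴·ψ dx = 20.500, so ⟨x⁴⟩ = 20.500 / 2.6933.
⟨x⁴⟩ = 7.6113.

7.61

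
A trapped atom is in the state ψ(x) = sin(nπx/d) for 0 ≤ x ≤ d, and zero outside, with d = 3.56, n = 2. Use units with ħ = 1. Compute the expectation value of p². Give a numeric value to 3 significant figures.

p² ψ = −ħ² d²ψ/dx²; ⟨p²⟩ = −ħ² ∫ ψ*·ψ'' dx / ∫|ψ|² dx.
d/dx sin(nπx/d) = (nπ/d)·cos(nπx/d) and d²/dx² sin(nπx/d) = −(nπ/d)²·sin(nπx/d); on 0 ≤ x ≤ d, ∫sin²(nπx/d) dx = d/2 and ∫sin(nπx/d)·cos(nπx/d) dx = 0.
State is unnormalized: ∫|ψ|² dx = 1.7800, and ∫ψ*·(−ħ² ψ'') dx = 5.5447, so ⟨p²⟩ = 5.5447 / 1.7800.
⟨p²⟩ = 3.1150.

3.12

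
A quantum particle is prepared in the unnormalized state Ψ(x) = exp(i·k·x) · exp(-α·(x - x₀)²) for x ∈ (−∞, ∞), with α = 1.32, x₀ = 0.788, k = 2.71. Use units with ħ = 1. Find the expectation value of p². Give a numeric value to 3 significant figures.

p² Ψ = −ħ² d²Ψ/dx²; ⟨p²⟩ = −ħ² ∫ Ψ*·Ψ'' dx / ∫|Ψ|² dx.
Gaussian moments (u = x − x₀): ∫u^(2j)·e^(−2αu²) du = (2j−1)!!/(4α)^j · √(π/(2α)), odd powers integrate to 0; here √(π/(2α)) = 1.0909. Derivatives: Ψ′ = (ik − 2αu)·Ψ, Ψ″ = ((ik − 2αu)² − 2α)·Ψ; the odd-in-u pieces drop out.
State is unnormalized: ∫|Ψ|² dx = 1.0909, and ∫Ψ*·(−ħ² Ψ'') dx = 9.4514, so ⟨p²⟩ = 9.4514 / 1.0909.
⟨p²⟩ = 8.6641.

8.66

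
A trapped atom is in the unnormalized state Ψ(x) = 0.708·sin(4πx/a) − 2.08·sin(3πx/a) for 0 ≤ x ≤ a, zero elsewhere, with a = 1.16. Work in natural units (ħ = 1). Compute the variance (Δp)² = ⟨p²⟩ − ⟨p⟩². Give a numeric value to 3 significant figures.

Compute ⟨p⟩ and ⟨p²⟩ separately; (Δp)² = ⟨p²⟩ − ⟨p⟩².
d²/dx² sin(jπx/a) = −(jπ/a)²·sin(jπx/a); on 0 ≤ x ≤ a, ∫sin²(jπx/a) dx = a/2 and ∫sin(jπx/a)·sin(lπx/a) dx = 0 for j ≠ l, so only diagonal terms survive in ∫|Ψ|² and ∫Ψ·Ψ″; ∫Ψ·Ψ′ dx = [Ψ²/2] between the walls = 0.
Normalization: ∫|Ψ|² dx = 2.8000.
⟨p⟩ = 0.0000 and ⟨p²⟩ = 71.344.
(Δp)² = 71.344 − (0.0000)² = 71.344.

71.3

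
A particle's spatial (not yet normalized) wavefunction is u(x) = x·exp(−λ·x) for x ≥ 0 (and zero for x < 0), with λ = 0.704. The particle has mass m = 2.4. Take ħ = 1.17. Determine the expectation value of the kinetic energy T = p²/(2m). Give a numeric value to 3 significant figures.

T = −(ħ²/2m) d²/dx², so ⟨T⟩ = −(ħ²/2m) ∫ u*·u'' dx / ∫|u|² dx; with m = 2.4.
Differentiate x·exp(−λ·x) with the product rule; every integrand then reduces to terms xʲ·e^(−2λx) on [0, ∞), with ∫₀^∞ xʲ·e^(−2λx) dx = j!/(2λ)^(j+1).
State is unnormalized: ∫|u|² dx = 0.71651, and ∫u*·(−ħ²/2m · u'') dx = 0.10127, so ⟨T⟩ = 0.10127 / 0.71651.
⟨T⟩ = 0.14134.

0.141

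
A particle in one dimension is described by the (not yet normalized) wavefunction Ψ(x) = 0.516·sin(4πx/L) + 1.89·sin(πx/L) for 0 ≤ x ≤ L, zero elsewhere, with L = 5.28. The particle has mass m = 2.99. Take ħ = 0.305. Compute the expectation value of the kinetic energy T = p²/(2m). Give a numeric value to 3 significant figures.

0.0112

T = −(ħ²/2m) d²/dx², so ⟨T⟩ = −(ħ²/2m) ∫ Ψ*·Ψ'' dx / ∫|Ψ|² dx; with m = 2.99.
d²/dx² sin(jπx/L) = −(jπ/L)²·sin(jπx/L); on 0 ≤ x ≤ L, ∫sin²(jπx/L) dx = L/2 and ∫sin(jπx/L)·sin(lπx/L) dx = 0 for j ≠ l, so only diagonal terms survive in ∫|Ψ|² and ∫Ψ·Ψ″; ∫Ψ·Ψ′ dx = [Ψ²/2] between the walls = 0.
State is unnormalized: ∫|Ψ|² dx = 10.133, and ∫Ψ*·(−ħ²/2m · Ψ'') dx = 0.11387, so ⟨T⟩ = 0.11387 / 10.133.
⟨T⟩ = 0.011237.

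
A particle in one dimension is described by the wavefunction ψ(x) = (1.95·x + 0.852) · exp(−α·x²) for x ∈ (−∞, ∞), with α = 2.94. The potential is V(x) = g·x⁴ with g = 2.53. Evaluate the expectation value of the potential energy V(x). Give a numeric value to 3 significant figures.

0.123

⟨V⟩ = ∫ V(x)·|ψ|² dx / ∫|ψ|² dx.
Expand each integrand as polynomial × e^(−2αx²) and use ∫x^(2j)·e^(−2αx²) dx = (2j−1)!!/(4α)^j · √(π/(2α)), odd powers → 0; here √(π/(2α)) = 0.73095.
State is unnormalized: ∫|ψ|² dx = 0.76694, and ∫ψ*·V(x)·ψ dx = 0.093975, so ⟨V⟩ = 0.093975 / 0.76694.
⟨V⟩ = 0.12253.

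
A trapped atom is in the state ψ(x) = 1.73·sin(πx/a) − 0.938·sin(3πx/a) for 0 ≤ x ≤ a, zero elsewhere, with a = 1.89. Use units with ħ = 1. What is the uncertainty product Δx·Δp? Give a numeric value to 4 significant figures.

0.5546

Δx = √(⟨x²⟩−⟨x⟩²), Δp = √(⟨p²⟩−⟨p⟩²).
On 0 ≤ x ≤ a (j ≠ l): ∫sin²(jπx/a) dx = a/2, ∫sin(jπx/a)·sin(lπx/a) dx = 0; diagonal moments ∫x·sin²(jπx/a) dx = a²/4, ∫x²·sin²(jπx/a) dx = a³·(1/6 − 1/(4j²π²)); cross terms ∫x·sin(jπx/a)·sin(lπx/a) dx = 0 for j + l even and −4jla²/(π²(j² − l²)²) for j + l odd, ∫x²·sin(jπx/a)·sin(lπx/a) dx = (−1)^(j+l)·4jla³/(π²(j² − l²)²); higher powers the same way via product-to-sum and parts. d²/dx² sin(jπx/a) = −(jπ/a)²·sin(jπx/a); on 0 ≤ x ≤ a, ∫sin²(jπx/a) dx = a/2 and ∫sin(jπx/a)·sin(lπx/a) dx = 0 for j ≠ l, so only diagonal terms survive in ∫|ψ|² and ∫ψ·ψ″; ∫ψ·ψ′ dx = [ψ²/2] between the walls = 0.
Normalization: ∫|ψ|² dx = 3.6597.
⟨x⟩ = 0.94500, ⟨x²⟩ = 0.93254 ⇒ Δx = 0.19878.
⟨p⟩ = 0.0000, ⟨p²⟩ = 7.7847 ⇒ Δp = 2.7901.
Δx·Δp = 0.55463.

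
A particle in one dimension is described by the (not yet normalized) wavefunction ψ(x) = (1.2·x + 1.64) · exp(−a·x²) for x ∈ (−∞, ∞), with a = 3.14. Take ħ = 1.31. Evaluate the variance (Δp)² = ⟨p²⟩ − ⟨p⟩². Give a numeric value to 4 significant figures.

Compute ⟨p⟩ and ⟨p²⟩ separately; (Δp)² = ⟨p²⟩ − ⟨p⟩².
Expand each integrand as polynomial × e^(−2ax²) and use ∫x^(2j)·e^(−2ax²) dx = (2j−1)!!/(4a)^j · √(π/(2a)), odd powers → 0; here √(π/(2a)) = 0.70729. Differentiate with the product rule, d/dx e^(−ax²) = −2ax·e^(−ax²).
Normalization: ∫|ψ|² dx = 1.9834.
⟨p⟩ = 0.0000 and ⟨p²⟩ = 5.8292.
(Δp)² = 5.8292 − (0.0000)² = 5.8292.

5.829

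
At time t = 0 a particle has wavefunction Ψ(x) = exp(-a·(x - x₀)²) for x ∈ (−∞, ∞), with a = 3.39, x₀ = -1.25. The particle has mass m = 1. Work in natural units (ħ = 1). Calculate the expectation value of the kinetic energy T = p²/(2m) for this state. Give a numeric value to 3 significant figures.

T = −(ħ²/2m) d²/dx², so ⟨T⟩ = −(ħ²/2m) ∫ Ψ*·Ψ'' dx / ∫|Ψ|² dx; with m = 1.
Gaussian moments (u = x − x₀): ∫u^(2j)·e^(−2au²) du = (2j−1)!!/(4a)^j · √(π/(2a)), odd powers integrate to 0; here √(π/(2a)) = 0.68071. Derivatives: d/dx e^(−au²) = −2au·e^(−au²), d²/dx² e^(−au²) = (4a²u² − 2a)·e^(−au²).
State is unnormalized: ∫|Ψ|² dx = 0.68071, and ∫Ψ*·(−ħ²/2m · Ψ'') dx = 1.1538, so ⟨T⟩ = 1.1538 / 0.68071.
⟨T⟩ = 1.6950.

1.70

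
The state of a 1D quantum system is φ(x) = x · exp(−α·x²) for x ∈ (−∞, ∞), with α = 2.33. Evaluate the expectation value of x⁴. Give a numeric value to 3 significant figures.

⟨x⁴⟩ = ∫ x⁴·|φ|² dx / ∫|φ|² dx (integrals over the domain).
Expand each integrand as polynomial × e^(−2αx²) and use ∫x^(2j)·e^(−2αx²) dx = (2j−1)!!/(4α)^j · √(π/(2α)), odd powers → 0; here √(π/(2α)) = 0.82107.
State is unnormalized: ∫|φ|² dx = 0.088098, and ∫φ*·x⁴·φ dx = 0.015213, so ⟨x⁴⟩ = 0.015213 / 0.088098.
⟨x⁴⟩ = 0.17269.

0.173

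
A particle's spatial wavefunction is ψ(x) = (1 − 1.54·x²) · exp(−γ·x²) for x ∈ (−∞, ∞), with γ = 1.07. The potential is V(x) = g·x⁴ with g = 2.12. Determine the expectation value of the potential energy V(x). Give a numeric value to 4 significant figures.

⟨V⟩ = ∫ V(x)·|ψ|² dx / ∫|ψ|² dx.
Expand each integrand as polynomial × e^(−2γx²) and use ∫x^(2j)·e^(−2γx²) dx = (2j−1)!!/(4γ)^j · √(π/(2γ)), odd powers → 0; here √(π/(2γ)) = 1.2116.
State is unnormalized: ∫|ψ|² dx = 0.81030, and ∫ψ*·V(x)·ψ dx = 0.81322, so ⟨V⟩ = 0.81322 / 0.81030.
⟨V⟩ = 1.0036.

1.004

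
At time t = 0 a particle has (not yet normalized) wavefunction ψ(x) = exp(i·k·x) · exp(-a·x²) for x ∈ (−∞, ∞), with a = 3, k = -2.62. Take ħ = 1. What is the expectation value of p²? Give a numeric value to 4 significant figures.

9.864

p² ψ = −ħ² d²ψ/dx²; ⟨p²⟩ = −ħ² ∫ ψ*·ψ'' dx / ∫|ψ|² dx.
Gaussian moments: ∫x^(2j)·e^(−2ax²) dx = (2j−1)!!/(4a)^j · √(π/(2a)), odd powers integrate to 0; here √(π/(2a)) = 0.72360. Derivatives: ψ′ = (ik − 2ax)·ψ, ψ″ = ((ik − 2ax)² − 2a)·ψ; the odd-in-x pieces drop out.
State is unnormalized: ∫|ψ|² dx = 0.72360, and ∫ψ*·(−ħ² ψ'') dx = 7.1379, so ⟨p²⟩ = 7.1379 / 0.72360.
⟨p²⟩ = 9.8644.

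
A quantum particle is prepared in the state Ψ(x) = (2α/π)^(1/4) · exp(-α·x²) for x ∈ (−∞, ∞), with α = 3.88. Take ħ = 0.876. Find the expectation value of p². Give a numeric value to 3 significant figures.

2.98

p² Ψ = −ħ² d²Ψ/dx²; ⟨p²⟩ = −ħ² ∫ Ψ*·Ψ'' dx.
Gaussian moments: ∫x^(2j)·e^(−2αx²) dx = (2j−1)!!/(4α)^j · √(π/(2α)), odd powers integrate to 0; here √(π/(2α)) = 0.63627. Derivatives: d/dx e^(−αx²) = −2αx·e^(−αx²), d²/dx² e^(−αx²) = (4α²x² − 2α)·e^(−αx²).
⟨p²⟩ = 2.9774.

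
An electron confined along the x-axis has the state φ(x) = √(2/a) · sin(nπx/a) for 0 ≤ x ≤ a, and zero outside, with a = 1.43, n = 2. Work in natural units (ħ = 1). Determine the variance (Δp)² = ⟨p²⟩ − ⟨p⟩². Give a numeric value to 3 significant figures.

Compute ⟨p⟩ and ⟨p²⟩ separately; (Δp)² = ⟨p²⟩ − ⟨p⟩².
d/dx sin(nπx/a) = (nπ/a)·cos(nπx/a) and d²/dx² sin(nπx/a) = −(nπ/a)²·sin(nπx/a); on 0 ≤ x ≤ a, ∫sin²(nπx/a) dx = a/2 and ∫sin(nπx/a)·cos(nπx/a) dx = 0.
⟨p⟩ = 0.0000 and ⟨p²⟩ = 19.306.
(Δp)² = 19.306 − (0.0000)² = 19.306.

19.3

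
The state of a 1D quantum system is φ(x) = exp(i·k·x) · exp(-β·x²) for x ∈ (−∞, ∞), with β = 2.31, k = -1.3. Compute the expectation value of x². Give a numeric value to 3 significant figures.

0.108

⟨x²⟩ = ∫ x²·|φ|² dx / ∫|φ|² dx (integrals over the domain).
Gaussian moments: ∫x^(2j)·e^(−2βx²) dx = (2j−1)!!/(4β)^j · √(π/(2β)), odd powers integrate to 0; here √(π/(2β)) = 0.82462.
State is unnormalized: ∫|φ|² dx = 0.82462, and ∫φ*·x²·φ dx = 0.089245, so ⟨x²⟩ = 0.089245 / 0.82462.
⟨x²⟩ = 0.10823.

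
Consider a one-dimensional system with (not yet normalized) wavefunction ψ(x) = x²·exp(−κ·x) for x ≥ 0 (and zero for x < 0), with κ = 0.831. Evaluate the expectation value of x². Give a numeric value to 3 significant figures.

10.9

⟨x²⟩ = ∫ x²·|ψ|² dx / ∫|ψ|² dx (integrals over the domain).
Every integrand reduces to terms xʲ·e^(−2κx) on [0, ∞); use ∫₀^∞ xʲ·e^(−2κx) dx = j!/(2κ)^(j+1).
State is unnormalized: ∫|ψ|² dx = 1.8926, and ∫ψ*·x²·ψ dx = 20.555, so ⟨x²⟩ = 20.555 / 1.8926.
⟨x²⟩ = 10.861.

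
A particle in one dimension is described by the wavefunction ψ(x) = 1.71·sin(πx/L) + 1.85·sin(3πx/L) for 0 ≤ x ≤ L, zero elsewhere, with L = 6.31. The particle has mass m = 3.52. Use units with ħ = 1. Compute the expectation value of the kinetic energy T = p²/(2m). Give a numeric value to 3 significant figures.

0.187

T = −(ħ²/2m) d²/dx², so ⟨T⟩ = −(ħ²/2m) ∫ ψ*·ψ'' dx / ∫|ψ|² dx; with m = 3.52.
d²/dx² sin(jπx/L) = −(jπ/L)²·sin(jπx/L); on 0 ≤ x ≤ L, ∫sin²(jπx/L) dx = L/2 and ∫sin(jπx/L)·sin(lπx/L) dx = 0 for j ≠ l, so only diagonal terms survive in ∫|ψ|² and ∫ψ·ψ″; ∫ψ·ψ′ dx = [ψ²/2] between the walls = 0.
State is unnormalized: ∫|ψ|² dx = 20.024, and ∫ψ*·(−ħ²/2m · ψ'') dx = 3.7466, so ⟨T⟩ = 3.7466 / 20.024.
⟨T⟩ = 0.18711.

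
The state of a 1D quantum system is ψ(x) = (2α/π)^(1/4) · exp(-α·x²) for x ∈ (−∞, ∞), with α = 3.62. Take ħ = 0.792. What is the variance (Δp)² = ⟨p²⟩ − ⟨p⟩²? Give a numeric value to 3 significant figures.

Compute ⟨p⟩ and ⟨p²⟩ separately; (Δp)² = ⟨p²⟩ − ⟨p⟩².
Gaussian moments: ∫x^(2j)·e^(−2αx²) dx = (2j−1)!!/(4α)^j · √(π/(2α)), odd powers integrate to 0; here √(π/(2α)) = 0.65873. Derivatives: d/dx e^(−αx²) = −2αx·e^(−αx²), d²/dx² e^(−αx²) = (4α²x² − 2α)·e^(−αx²).
⟨p⟩ = 0.0000 and ⟨p²⟩ = 2.2707.
(Δp)² = 2.2707 − (0.0000)² = 2.2707.

2.27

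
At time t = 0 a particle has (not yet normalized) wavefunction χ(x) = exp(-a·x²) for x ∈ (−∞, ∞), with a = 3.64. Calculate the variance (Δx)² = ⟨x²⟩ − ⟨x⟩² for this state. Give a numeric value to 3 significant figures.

Compute ⟨x⟩ and ⟨x²⟩ separately, then (Δx)² = ⟨x²⟩ − ⟨x⟩².
Gaussian moments: ∫x^(2j)·e^(−2ax²) dx = (2j−1)!!/(4a)^j · √(π/(2a)), odd powers integrate to 0; here √(π/(2a)) = 0.65692.
Normalization: ∫|χ|² dx = 0.65692.
⟨x⟩ = 0.0000 and ⟨x²⟩ = 0.068681.
(Δx)² = 0.068681 − (0.0000)² = 0.068681.

0.0687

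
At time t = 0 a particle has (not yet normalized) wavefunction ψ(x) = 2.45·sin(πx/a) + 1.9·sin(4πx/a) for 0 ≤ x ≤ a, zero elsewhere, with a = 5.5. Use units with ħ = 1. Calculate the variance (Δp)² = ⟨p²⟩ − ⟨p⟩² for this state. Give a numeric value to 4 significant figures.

2.164

Compute ⟨p⟩ and ⟨p²⟩ separately; (Δp)² = ⟨p²⟩ − ⟨p⟩².
d²/dx² sin(jπx/a) = −(jπ/a)²·sin(jπx/a); on 0 ≤ x ≤ a, ∫sin²(jπx/a) dx = a/2 and ∫sin(jπx/a)·sin(lπx/a) dx = 0 for j ≠ l, so only diagonal terms survive in ∫|ψ|² and ∫ψ·ψ″; ∫ψ·ψ′ dx = [ψ²/2] between the walls = 0.
Normalization: ∫|ψ|² dx = 26.434.
⟨p⟩ = 0.0000 and ⟨p²⟩ = 2.1642.
(Δp)² = 2.1642 − (0.0000)² = 2.1642.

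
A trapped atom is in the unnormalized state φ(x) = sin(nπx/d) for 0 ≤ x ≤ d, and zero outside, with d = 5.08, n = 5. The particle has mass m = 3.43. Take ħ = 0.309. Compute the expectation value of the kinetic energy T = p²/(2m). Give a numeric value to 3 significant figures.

0.133

T = −(ħ²/2m) d²/dx², so ⟨T⟩ = −(ħ²/2m) ∫ φ*·φ'' dx / ∫|φ|² dx; with m = 3.43.
d/dx sin(nπx/d) = (nπ/d)·cos(nπx/d) and d²/dx² sin(nπx/d) = −(nπ/d)²·sin(nπx/d); on 0 ≤ x ≤ d, ∫sin²(nπx/d) dx = d/2 and ∫sin(nπx/d)·cos(nπx/d) dx = 0.
State is unnormalized: ∫|φ|² dx = 2.5400, and ∫φ*·(−ħ²/2m · φ'') dx = 0.33802, so ⟨T⟩ = 0.33802 / 2.5400.
⟨T⟩ = 0.13308.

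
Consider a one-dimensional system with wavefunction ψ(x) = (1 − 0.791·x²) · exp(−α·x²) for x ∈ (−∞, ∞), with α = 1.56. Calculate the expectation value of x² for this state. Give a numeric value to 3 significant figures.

0.0969

⟨x²⟩ = ∫ x²·|ψ|² dx / ∫|ψ|² dx (integrals over the domain).
Expand each integrand as polynomial × e^(−2αx²) and use ∫x^(2j)·e^(−2αx²) dx = (2j−1)!!/(4α)^j · √(π/(2α)), odd powers → 0; here √(π/(2α)) = 1.0035.
State is unnormalized: ∫|ψ|² dx = 0.79743, and ∫ψ*·x²·ψ dx = 0.077262, so ⟨x²⟩ = 0.077262 / 0.79743.
⟨x²⟩ = 0.096889.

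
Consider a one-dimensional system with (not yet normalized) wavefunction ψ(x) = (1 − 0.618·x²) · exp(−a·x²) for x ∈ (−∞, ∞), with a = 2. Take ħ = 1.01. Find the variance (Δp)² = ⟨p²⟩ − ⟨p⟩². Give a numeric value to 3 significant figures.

Compute ⟨p⟩ and ⟨p²⟩ separately; (Δp)² = ⟨p²⟩ − ⟨p⟩².
Expand each integrand as polynomial × e^(−2ax²) and use ∫x^(2j)·e^(−2ax²) dx = (2j−1)!!/(4a)^j · √(π/(2a)), odd powers → 0; here √(π/(2a)) = 0.88623. Differentiate with the product rule, d/dx e^(−ax²) = −2ax·e^(−ax²).
Normalization: ∫|ψ|² dx = 0.76517.
⟨p⟩ = 0.0000 and ⟨p²⟩ = 2.8268.
(Δp)² = 2.8268 − (0.0000)² = 2.8268.

2.83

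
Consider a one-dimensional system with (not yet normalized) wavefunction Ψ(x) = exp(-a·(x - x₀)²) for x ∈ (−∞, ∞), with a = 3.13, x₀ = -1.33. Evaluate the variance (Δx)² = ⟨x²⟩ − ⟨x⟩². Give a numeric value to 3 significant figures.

Compute ⟨x⟩ and ⟨x²⟩ separately, then (Δx)² = ⟨x²⟩ − ⟨x⟩².
Gaussian moments (u = x − x₀): ∫u^(2j)·e^(−2au²) du = (2j−1)!!/(4a)^j · √(π/(2a)), odd powers integrate to 0; here √(π/(2a)) = 0.70842.
Normalization: ∫|Ψ|² dx = 0.70842.
⟨x⟩ = -1.3300 and ⟨x²⟩ = 1.8488.
(Δx)² = 1.8488 − (-1.3300)² = 0.079872.

0.0799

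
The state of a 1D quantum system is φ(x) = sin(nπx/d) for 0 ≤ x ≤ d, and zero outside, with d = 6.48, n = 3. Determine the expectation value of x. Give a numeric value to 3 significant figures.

3.24

⟨x⟩ = ∫ x·|φ|² dx / ∫|φ|² dx (integrals over the domain).
With sin²θ = (1 − cos2θ)/2 on 0 ≤ x ≤ d: ∫sin²(nπx/d) dx = d/2, ∫x·sin²(nπx/d) dx = d²/4, ∫x²·sin²(nπx/d) dx = d³·(1/6 − 1/(4n²π²)); higher powers xᵏ the same way, integrating xᵏ·cos(2nπx/d) by parts.
State is unnormalized: ∫|φ|² dx = 3.2400, and ∫φ*·x·φ dx = 10.498, so ⟨x⟩ = 10.498 / 3.2400.
⟨x⟩ = 3.2400.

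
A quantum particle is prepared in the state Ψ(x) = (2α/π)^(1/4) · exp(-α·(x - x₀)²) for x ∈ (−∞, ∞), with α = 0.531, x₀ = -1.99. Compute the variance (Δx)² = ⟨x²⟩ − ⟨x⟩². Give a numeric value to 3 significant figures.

Compute ⟨x⟩ and ⟨x²⟩ separately, then (Δx)² = ⟨x²⟩ − ⟨x⟩².
Gaussian moments (u = x − x₀): ∫u^(2j)·e^(−2αu²) du = (2j−1)!!/(4α)^j · √(π/(2α)), odd powers integrate to 0; here √(π/(2α)) = 1.7199.
⟨x⟩ = -1.9900 and ⟨x²⟩ = 4.4309.
(Δx)² = 4.4309 − (-1.9900)² = 0.47081.

0.471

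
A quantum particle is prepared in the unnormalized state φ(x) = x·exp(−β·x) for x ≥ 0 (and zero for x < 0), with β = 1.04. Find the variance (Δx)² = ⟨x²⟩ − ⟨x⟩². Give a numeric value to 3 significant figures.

0.693

Compute ⟨x⟩ and ⟨x²⟩ separately, then (Δx)² = ⟨x²⟩ − ⟨x⟩².
Every integrand reduces to terms xʲ·e^(−2βx) on [0, ∞); use ∫₀^∞ xʲ·e^(−2βx) dx = j!/(2β)^(j+1).
Normalization: ∫|φ|² dx = 0.22225.
⟨x⟩ = 1.4423 and ⟨x²⟩ = 2.7737.
(Δx)² = 2.7737 − (1.4423)² = 0.69342.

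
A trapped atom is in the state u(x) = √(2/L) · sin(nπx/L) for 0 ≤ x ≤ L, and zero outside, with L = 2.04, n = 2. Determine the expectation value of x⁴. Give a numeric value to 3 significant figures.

⟨x⁴⟩ = ∫ x⁴·|u|² dx (integrals over the domain).
With sin²θ = (1 − cos2θ)/2 on 0 ≤ x ≤ L: ∫sin²(nπx/L) dx = L/2, ∫x·sin²(nπx/L) dx = L²/4, ∫x²·sin²(nπx/L) dx = L³·(1/6 − 1/(4n²π²)); higher powers xᵏ the same way, integrating xᵏ·cos(2nπx/L) by parts.
⟨x⁴⟩ = 3.0418.

3.04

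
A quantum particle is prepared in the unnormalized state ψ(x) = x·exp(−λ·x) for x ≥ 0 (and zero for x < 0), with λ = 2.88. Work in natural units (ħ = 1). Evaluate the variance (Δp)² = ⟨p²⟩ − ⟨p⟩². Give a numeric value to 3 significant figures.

8.29

Compute ⟨p⟩ and ⟨p²⟩ separately; (Δp)² = ⟨p²⟩ − ⟨p⟩².
Differentiate x·exp(−λ·x) with the product rule; every integrand then reduces to terms xʲ·e^(−2λx) on [0, ∞), with ∫₀^∞ xʲ·e^(−2λx) dx = j!/(2λ)^(j+1).
Normalization: ∫|ψ|² dx = 0.010466.
⟨p⟩ = 0.0000 and ⟨p²⟩ = 8.2944.
(Δp)² = 8.2944 − (0.0000)² = 8.2944.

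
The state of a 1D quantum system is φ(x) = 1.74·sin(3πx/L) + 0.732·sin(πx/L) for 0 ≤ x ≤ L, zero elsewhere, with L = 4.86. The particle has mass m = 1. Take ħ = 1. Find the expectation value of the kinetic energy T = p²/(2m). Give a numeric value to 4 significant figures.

T = −(ħ²/2m) d²/dx², so ⟨T⟩ = −(ħ²/2m) ∫ φ*·φ'' dx / ∫|φ|² dx; with m = 1.
d²/dx² sin(jπx/L) = −(jπ/L)²·sin(jπx/L); on 0 ≤ x ≤ L, ∫sin²(jπx/L) dx = L/2 and ∫sin(jπx/L)·sin(lπx/L) dx = 0 for j ≠ l, so only diagonal terms survive in ∫|φ|² and ∫φ·φ″; ∫φ·φ′ dx = [φ²/2] between the walls = 0.
State is unnormalized: ∫|φ|² dx = 8.6591, and ∫φ*·(−ħ²/2m · φ'') dx = 14.106, so ⟨T⟩ = 14.106 / 8.6591.
⟨T⟩ = 1.6290.

1.629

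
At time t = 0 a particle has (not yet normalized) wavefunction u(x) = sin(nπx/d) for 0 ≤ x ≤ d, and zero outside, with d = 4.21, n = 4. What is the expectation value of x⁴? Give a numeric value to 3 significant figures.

⟨x⁴⟩ = ∫ x⁴·|u|² dx / ∫|u|² dx (integrals over the domain).
With sin²θ = (1 − cos2θ)/2 on 0 ≤ x ≤ d: ∫sin²(nπx/d) dx = d/2, ∫x·sin²(nπx/d) dx = d²/4, ∫x²·sin²(nπx/d) dx = d³·(1/6 − 1/(4n²π²)); higher powers xᵏ the same way, integrating xᵏ·cos(2nπx/d) by parts.
State is unnormalized: ∫|u|² dx = 2.1050, and ∫u*·x⁴·u dx = 128.11, so ⟨x⁴⟩ = 128.11 / 2.1050.
⟨x⁴⟩ = 60.858.

60.9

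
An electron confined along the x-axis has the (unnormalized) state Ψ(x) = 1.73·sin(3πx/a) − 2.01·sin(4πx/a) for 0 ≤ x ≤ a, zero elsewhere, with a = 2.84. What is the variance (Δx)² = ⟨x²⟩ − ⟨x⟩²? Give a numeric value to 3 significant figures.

0.327

Compute ⟨x⟩ and ⟨x²⟩ separately, then (Δx)² = ⟨x²⟩ − ⟨x⟩².
On 0 ≤ x ≤ a (j ≠ l): ∫sin²(jπx/a) dx = a/2, ∫sin(jπx/a)·sin(lπx/a) dx = 0; diagonal moments ∫x·sin²(jπx/a) dx = a²/4, ∫x²·sin²(jπx/a) dx = a³·(1/6 − 1/(4j²π²)); cross terms ∫x·sin(jπx/a)·sin(lπx/a) dx = 0 for j + l even and −4jla²/(π²(j² − l²)²) for j + l odd, ∫x²·sin(jπx/a)·sin(lπx/a) dx = (−1)^(j+l)·4jla³/(π²(j² − l²)²); higher powers the same way via product-to-sum and parts.
Normalization: ∫|Ψ|² dx = 9.9869.
⟨x⟩ = 1.9775 and ⟨x²⟩ = 4.2378.
(Δx)² = 4.2378 − (1.9775)² = 0.32736.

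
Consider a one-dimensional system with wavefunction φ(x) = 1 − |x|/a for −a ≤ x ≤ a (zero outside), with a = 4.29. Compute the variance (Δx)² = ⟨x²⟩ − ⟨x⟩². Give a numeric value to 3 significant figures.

1.84

Compute ⟨x⟩ and ⟨x²⟩ separately, then (Δx)² = ⟨x²⟩ − ⟨x⟩².
φ is even, so ∫ over [−a, a] = 2∫₀ᵃ with φ = 1 − x/a there: ∫₀ᵃ (1 − x/a)² dx = a/3, ∫₀ᵃ x²(1 − x/a)² dx = a³/30, ∫₀ᵃ x⁴(1 − x/a)² dx = a⁵/105.
Normalization: ∫|φ|² dx = 2.8600.
⟨x⟩ = 0.0000 and ⟨x²⟩ = 1.8404.
(Δx)² = 1.8404 − (0.0000)² = 1.8404.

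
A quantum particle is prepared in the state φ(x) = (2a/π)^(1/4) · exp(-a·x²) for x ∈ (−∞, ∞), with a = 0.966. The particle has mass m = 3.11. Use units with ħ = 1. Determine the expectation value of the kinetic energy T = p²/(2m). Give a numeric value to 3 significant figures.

0.155

T = −(ħ²/2m) d²/dx², so ⟨T⟩ = −(ħ²/2m) ∫ φ*·φ'' dx; with m = 3.11.
Gaussian moments: ∫x^(2j)·e^(−2ax²) dx = (2j−1)!!/(4a)^j · √(π/(2a)), odd powers integrate to 0; here √(π/(2a)) = 1.2752. Derivatives: d/dx e^(−ax²) = −2ax·e^(−ax²), d²/dx² e^(−ax²) = (4a²x² − 2a)·e^(−ax²).
⟨T⟩ = 0.15531.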